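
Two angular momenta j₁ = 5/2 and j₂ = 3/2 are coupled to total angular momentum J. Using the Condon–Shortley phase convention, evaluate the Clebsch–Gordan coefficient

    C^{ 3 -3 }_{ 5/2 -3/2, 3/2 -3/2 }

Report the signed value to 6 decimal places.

j₁+j₂−J=1  J+j₁−j₂=4  J−j₁+j₂=2  j₁+j₂+J+1=8
(j₁±m₁, j₂±m₂, J±M) = (1,4,0,3,0,6)
P² = 864
sum k=0..0:
  [0] +1/48 = 1/48
S = 1/48
C² = P²·S² = 3/8 ; C = +0.612372

+√(3/8) = +0.612372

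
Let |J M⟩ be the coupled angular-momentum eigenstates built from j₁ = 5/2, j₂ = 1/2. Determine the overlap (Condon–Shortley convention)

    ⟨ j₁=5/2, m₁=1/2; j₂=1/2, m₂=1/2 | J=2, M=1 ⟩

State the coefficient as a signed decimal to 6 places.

−√(1/3) = -0.577350

j₁+j₂−J=1  J+j₁−j₂=4  J−j₁+j₂=0  j₁+j₂+J+1=6
(j₁±m₁, j₂±m₂, J±M) = (3,2,1,0,3,1)
P² = 12
sum k=1..1:
  [1] −1/6 = -1/6
S = -1/6
C² = P²·S² = 1/3 ; C = -0.577350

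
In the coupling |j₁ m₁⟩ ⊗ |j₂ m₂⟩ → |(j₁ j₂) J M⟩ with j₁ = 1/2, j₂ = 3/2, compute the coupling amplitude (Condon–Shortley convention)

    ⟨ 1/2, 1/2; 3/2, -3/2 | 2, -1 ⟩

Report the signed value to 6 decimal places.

+√(1/4) = +0.500000

triangle: 0!·1!·3!/5! = 6/120
(j±m)!: 1!·0!·0!·3!·1!·3! = 36
prefactor² = (2J+1)·Δ·N² = 9
  k=0: +1/(0!·0!·0!·0!·1!·3!) = 1/6
Σ = 1/6  ⇒  CG² = 9·1/6² = 1/4
CG = +√(1/4) = +0.500000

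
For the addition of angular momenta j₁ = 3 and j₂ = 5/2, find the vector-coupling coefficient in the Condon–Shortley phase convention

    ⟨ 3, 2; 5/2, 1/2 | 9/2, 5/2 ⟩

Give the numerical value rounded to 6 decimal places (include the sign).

j₁+j₂−J=1  J+j₁−j₂=5  J−j₁+j₂=4  j₁+j₂+J+1=11
(j₁±m₁, j₂±m₂, J±M) = (5,1,3,2,7,2)
P² = 115200/11
sum k=0..1:
  [0] +1/144 = 1/144
  [1] −1/480 = -1/480
S = 7/1440
C² = P²·S² = 49/198 ; C = +0.497468

+0.497468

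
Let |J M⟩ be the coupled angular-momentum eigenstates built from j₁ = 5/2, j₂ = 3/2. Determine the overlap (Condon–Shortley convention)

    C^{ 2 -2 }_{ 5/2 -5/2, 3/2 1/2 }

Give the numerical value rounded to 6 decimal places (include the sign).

+0.690066  (= +√(10/21))

j₁+j₂−J=2  J+j₁−j₂=3  J−j₁+j₂=1  j₁+j₂+J+1=7
(j₁±m₁, j₂±m₂, J±M) = (0,5,2,1,0,4)
P² = 480/7
sum k=2..2:
  [2] +1/12 = 1/12
S = 1/12
C² = P²·S² = 10/21 ; C = +0.690066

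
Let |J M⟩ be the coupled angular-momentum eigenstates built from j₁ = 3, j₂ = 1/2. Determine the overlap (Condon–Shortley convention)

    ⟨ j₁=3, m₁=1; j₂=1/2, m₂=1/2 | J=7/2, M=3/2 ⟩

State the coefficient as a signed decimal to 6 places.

+0.845154  (= +√(5/7))

triangle: 0!×6!×1!/8! = 720/40320
(j±m)!: 4!×2!×1!×0!×5!×2! = 11520
prefactor² = (2J+1)×Δ×N² = 11520/7
  k=0: +1/(0!×0!×2!×1!×4!×0!) = 1/48
Σ = 1/48  ⇒  CG² = 11520/7×1/48² = 5/7
CG = +√(5/7) = +0.845154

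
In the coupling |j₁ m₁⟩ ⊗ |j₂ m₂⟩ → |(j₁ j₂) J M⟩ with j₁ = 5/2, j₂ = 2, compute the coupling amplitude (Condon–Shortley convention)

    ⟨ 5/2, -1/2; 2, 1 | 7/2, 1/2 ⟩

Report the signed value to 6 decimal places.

-0.557773

triangle: 1!·4!·3!/9! = 144/362880
(j±m)!: 2!·3!·3!·1!·4!·3! = 10368
prefactor² = (2J+1)·Δ·N² = 1152/35
  k=0: +1/(0!·1!·3!·3!·1!·0!) = 1/36
  k=1: −1/(1!·0!·2!·2!·2!·1!) = -1/8
Σ = -7/72  ⇒  CG² = 1152/35·(-7/72)² = 14/45
CG = −√(14/45) = -0.557773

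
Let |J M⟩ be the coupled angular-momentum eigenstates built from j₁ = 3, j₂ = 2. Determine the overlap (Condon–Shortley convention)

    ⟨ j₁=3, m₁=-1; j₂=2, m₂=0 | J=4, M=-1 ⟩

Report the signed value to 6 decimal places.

j₁+j₂−J=1  J+j₁−j₂=5  J−j₁+j₂=3  j₁+j₂+J+1=10
(j₁±m₁, j₂±m₂, J±M) = (2,4,2,2,3,5)
P² = 1728/7
sum k=0..1:
  [0] +1/48 = 1/48
  [1] −1/24 = -1/24
S = -1/48
C² = P²·S² = 3/28 ; C = -0.327327

−√(3/28) = -0.327327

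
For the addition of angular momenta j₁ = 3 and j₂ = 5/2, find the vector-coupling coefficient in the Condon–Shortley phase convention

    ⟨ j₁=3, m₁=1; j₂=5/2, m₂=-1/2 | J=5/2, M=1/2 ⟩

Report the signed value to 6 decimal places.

triangle: 3!*3!*2!/9! = 72/362880
(j±m)!: 4!*2!*2!*3!*3!*2! = 6912
prefactor² = (2J+1)*Δ*N² = 288/35
  k=0: +1/(0!*3!*2!*2!*1!*0!) = 1/24
  k=1: −1/(1!*2!*1!*1!*2!*1!) = -1/4
  k=2: +1/(2!*1!*0!*0!*3!*2!) = 1/24
Σ = -1/6  ⇒  CG² = 288/35*(-1/6)² = 8/35
CG = −√(8/35) = -0.478091

-0.478091  (= −√(8/35))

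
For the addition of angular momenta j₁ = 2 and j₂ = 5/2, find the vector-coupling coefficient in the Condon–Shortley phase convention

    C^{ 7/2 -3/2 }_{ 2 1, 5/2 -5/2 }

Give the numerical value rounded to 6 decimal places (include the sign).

triangle: 1!×3!×4!/9! = 144/362880
(j±m)!: 3!×1!×0!×5!×2!×5! = 172800
prefactor² = (2J+1)×Δ×N² = 3840/7
  k=0: +1/(0!×1!×1!×0!×2!×4!) = 1/48
Σ = 1/48  ⇒  CG² = 3840/7×1/48² = 5/21
CG = +√(5/21) = +0.487950

+0.487950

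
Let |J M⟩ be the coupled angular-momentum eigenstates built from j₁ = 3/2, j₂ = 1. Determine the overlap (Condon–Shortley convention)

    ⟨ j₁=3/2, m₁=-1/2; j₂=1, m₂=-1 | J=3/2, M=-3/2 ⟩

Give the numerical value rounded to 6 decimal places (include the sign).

j₁+j₂−J=1  J+j₁−j₂=2  J−j₁+j₂=1  j₁+j₂+J+1=5
(j₁±m₁, j₂±m₂, J±M) = (1,2,0,2,0,3)
P² = 8/5
sum k=0..0:
  [0] +1/2 = 1/2
S = 1/2
C² = P²·S² = 2/5 ; C = +0.632456

+√(2/5) = +0.632456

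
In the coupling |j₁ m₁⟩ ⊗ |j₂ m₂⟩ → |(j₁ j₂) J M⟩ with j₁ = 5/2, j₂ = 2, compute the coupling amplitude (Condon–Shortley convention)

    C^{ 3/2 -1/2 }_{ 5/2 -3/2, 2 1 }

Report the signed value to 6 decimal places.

+√(2/105) = +0.138013

√[4·3!2!1!/7! · 1!4!3!1!1!2!] = √(96/35)
  +(−1)^2/∏(2,1,2,1,0,0)! = 1/4  (running 1/4)
  +(−1)^3/∏(3,0,1,0,1,1)! = -1/6  (running 1/12)
⟨..|..⟩ = √(96/35)·(1/12) = +0.138013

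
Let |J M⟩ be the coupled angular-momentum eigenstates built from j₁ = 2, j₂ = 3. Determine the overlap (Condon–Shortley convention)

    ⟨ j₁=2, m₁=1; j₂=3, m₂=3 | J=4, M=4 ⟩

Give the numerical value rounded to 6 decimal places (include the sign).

√[9·1!3!5!/10! · 3!1!6!0!8!0!] = √(311040)
  +(−1)^1/∏(1,0,0,5,3,0)! = -1/720  (running -1/720)
⟨..|..⟩ = √(311040)·(-1/720) = -0.774597

−√(3/5) ≈ -0.774597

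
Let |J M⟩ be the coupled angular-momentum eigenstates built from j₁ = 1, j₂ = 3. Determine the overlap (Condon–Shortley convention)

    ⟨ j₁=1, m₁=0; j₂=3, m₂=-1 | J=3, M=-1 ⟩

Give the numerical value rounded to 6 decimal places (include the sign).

+√(1/12) = +0.288675

j₁+j₂−J=1  J+j₁−j₂=1  J−j₁+j₂=5  j₁+j₂+J+1=8
(j₁±m₁, j₂±m₂, J±M) = (1,1,2,4,2,4)
P² = 48
sum k=0..1:
  [0] +1/12 = 1/12
  [1] −1/24 = -1/24
S = 1/24
C² = P²·S² = 1/12 ; C = +0.288675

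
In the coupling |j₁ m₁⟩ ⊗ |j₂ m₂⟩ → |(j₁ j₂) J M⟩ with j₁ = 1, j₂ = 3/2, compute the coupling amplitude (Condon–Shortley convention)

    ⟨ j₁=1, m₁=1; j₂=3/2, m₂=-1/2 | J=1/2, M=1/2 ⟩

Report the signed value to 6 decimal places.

+√(1/6) ≈ +0.408248

√[2·2!0!1!/4! · 2!0!1!2!1!0!] = √(2/3)
  +(−1)^0/∏(0,2,0,1,0,0)! = 1/2  (running 1/2)
⟨..|..⟩ = √(2/3)·(1/2) = +0.408248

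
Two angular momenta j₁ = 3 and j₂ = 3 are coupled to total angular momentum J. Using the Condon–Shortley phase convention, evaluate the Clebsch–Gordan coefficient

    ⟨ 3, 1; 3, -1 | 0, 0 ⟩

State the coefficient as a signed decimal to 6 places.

+0.377964  (= +√(1/7))

√[1·6!0!0!/7! · 4!2!2!4!0!0!] = √(2304/7)
  +(−1)^2/∏(2,4,0,0,0,0)! = 1/48  (running 1/48)
⟨..|..⟩ = √(2304/7)·(1/48) = +0.377964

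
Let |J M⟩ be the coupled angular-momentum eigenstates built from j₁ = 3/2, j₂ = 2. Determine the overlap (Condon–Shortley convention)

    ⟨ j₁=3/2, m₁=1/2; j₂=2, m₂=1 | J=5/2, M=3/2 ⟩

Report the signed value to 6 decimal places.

−√(1/35) ≈ -0.169031

√[6·1!2!3!/7! · 2!1!3!1!4!1!] = √(144/35)
  +(−1)^0/∏(0,1,1,3,1,0)! = 1/6  (running 1/6)
  +(−1)^1/∏(1,0,0,2,2,1)! = -1/4  (running -1/12)
⟨..|..⟩ = √(144/35)·(-1/12) = -0.169031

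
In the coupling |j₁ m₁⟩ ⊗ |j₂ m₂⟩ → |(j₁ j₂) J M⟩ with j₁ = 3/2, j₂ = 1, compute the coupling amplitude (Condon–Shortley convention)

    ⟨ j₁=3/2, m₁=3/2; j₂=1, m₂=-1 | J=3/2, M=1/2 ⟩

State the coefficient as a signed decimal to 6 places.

triangle: 1!×2!×1!/5! = 2/120
(j±m)!: 3!×0!×0!×2!×2!×1! = 24
prefactor² = (2J+1)×Δ×N² = 8/5
  k=0: +1/(0!×1!×0!×0!×2!×1!) = 1/2
Σ = 1/2  ⇒  CG² = 8/5×1/2² = 2/5
CG = +√(2/5) = +0.632456

+0.632456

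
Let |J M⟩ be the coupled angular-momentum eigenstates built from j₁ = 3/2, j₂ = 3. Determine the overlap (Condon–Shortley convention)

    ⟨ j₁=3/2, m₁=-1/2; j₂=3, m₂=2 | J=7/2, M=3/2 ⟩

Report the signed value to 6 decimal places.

−√(3/7) ≈ -0.654654

triangle: 1!×2!×5!/9! = 240/362880
(j±m)!: 1!×2!×5!×1!×5!×2! = 57600
prefactor² = (2J+1)×Δ×N² = 6400/21
  k=0: +1/(0!×1!×2!×5!×0!×0!) = 1/240
  k=1: −1/(1!×0!×1!×4!×1!×1!) = -1/24
Σ = -3/80  ⇒  CG² = 6400/21×(-3/80)² = 3/7
CG = −√(3/7) = -0.654654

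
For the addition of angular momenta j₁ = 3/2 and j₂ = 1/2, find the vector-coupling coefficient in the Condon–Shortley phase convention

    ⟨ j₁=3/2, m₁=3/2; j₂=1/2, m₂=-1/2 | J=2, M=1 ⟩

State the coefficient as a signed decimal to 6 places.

√[5·0!3!1!/5! · 3!0!0!1!3!1!] = √(9)
  +(−1)^0/∏(0,0,0,0,3,1)! = 1/6  (running 1/6)
⟨..|..⟩ = √(9)·(1/6) = +0.500000

+√(1/4) ≈ +0.500000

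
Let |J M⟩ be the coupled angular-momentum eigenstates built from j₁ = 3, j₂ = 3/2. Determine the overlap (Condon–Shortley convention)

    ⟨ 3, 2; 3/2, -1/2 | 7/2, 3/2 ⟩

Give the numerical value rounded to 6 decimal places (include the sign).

+√(3/7) = +0.654654

j₁+j₂−J=1  J+j₁−j₂=5  J−j₁+j₂=2  j₁+j₂+J+1=9
(j₁±m₁, j₂±m₂, J±M) = (5,1,1,2,5,2)
P² = 6400/21
sum k=0..1:
  [0] +1/24 = 1/24
  [1] −1/240 = -1/240
S = 3/80
C² = P²·S² = 3/7 ; C = +0.654654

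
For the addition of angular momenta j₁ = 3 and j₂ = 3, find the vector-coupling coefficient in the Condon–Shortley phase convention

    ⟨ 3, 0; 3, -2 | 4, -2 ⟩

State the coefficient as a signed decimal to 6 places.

√[9·2!4!4!/11! · 3!3!1!5!2!6!] = √(124416/77)
  +(−1)^0/∏(0,2,3,1,1,3)! = 1/72  (running 1/72)
  +(−1)^1/∏(1,1,2,0,2,4)! = -1/96  (running 1/288)
⟨..|..⟩ = √(124416/77)·(1/288) = +0.139573

+0.139573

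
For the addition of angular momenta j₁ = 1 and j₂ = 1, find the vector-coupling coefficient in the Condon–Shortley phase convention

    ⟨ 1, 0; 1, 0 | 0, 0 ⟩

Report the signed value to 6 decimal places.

−√(1/3) ≈ -0.577350

triangle: 2!×0!×0!/3! = 2/6
(j±m)!: 1!×1!×1!×1!×0!×0! = 1
prefactor² = (2J+1)×Δ×N² = 1/3
  k=1: −1/(1!×1!×0!×0!×0!×0!) = -1
Σ = -1  ⇒  CG² = 1/3×(-1)² = 1/3
CG = −√(1/3) = -0.577350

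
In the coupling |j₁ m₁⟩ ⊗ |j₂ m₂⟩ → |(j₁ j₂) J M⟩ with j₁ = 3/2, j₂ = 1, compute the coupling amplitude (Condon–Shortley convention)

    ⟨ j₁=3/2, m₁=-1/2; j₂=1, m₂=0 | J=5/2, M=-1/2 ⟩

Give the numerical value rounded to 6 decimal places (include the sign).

triangle: 0!*3!*2!/6! = 12/720
(j±m)!: 1!*2!*1!*1!*2!*3! = 24
prefactor² = (2J+1)*Δ*N² = 12/5
  k=0: +1/(0!*0!*2!*1!*1!*1!) = 1/2
Σ = 1/2  ⇒  CG² = 12/5*1/2² = 3/5
CG = +√(3/5) = +0.774597

+√(3/5) ≈ +0.774597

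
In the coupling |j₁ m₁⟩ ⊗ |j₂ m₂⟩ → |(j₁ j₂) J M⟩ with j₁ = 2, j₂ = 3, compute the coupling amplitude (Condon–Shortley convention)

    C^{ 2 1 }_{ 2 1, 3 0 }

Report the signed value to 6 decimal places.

−√(2/7) ≈ -0.534522

j₁+j₂−J=3  J+j₁−j₂=1  J−j₁+j₂=3  j₁+j₂+J+1=8
(j₁±m₁, j₂±m₂, J±M) = (3,1,3,3,3,1)
P² = 81/14
sum k=0..1:
  [0] +1/36 = 1/36
  [1] −1/4 = -1/4
S = -2/9
C² = P²·S² = 2/7 ; C = -0.534522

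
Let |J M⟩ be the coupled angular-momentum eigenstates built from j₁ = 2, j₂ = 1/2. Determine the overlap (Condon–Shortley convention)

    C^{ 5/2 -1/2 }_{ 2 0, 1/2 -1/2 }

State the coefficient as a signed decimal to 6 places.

j₁+j₂−J=0  J+j₁−j₂=4  J−j₁+j₂=1  j₁+j₂+J+1=6
(j₁±m₁, j₂±m₂, J±M) = (2,2,0,1,2,3)
P² = 48/5
sum k=0..0:
  [0] +1/4 = 1/4
S = 1/4
C² = P²·S² = 3/5 ; C = +0.774597

+0.774597  (= +√(3/5))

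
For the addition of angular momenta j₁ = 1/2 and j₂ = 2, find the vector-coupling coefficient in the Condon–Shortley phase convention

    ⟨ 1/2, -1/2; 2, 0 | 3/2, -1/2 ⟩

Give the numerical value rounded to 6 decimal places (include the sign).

−√(2/5) ≈ -0.632456

j₁+j₂−J=1  J+j₁−j₂=0  J−j₁+j₂=3  j₁+j₂+J+1=5
(j₁±m₁, j₂±m₂, J±M) = (0,1,2,2,1,2)
P² = 8/5
sum k=1..1:
  [1] −1/2 = -1/2
S = -1/2
C² = P²·S² = 2/5 ; C = -0.632456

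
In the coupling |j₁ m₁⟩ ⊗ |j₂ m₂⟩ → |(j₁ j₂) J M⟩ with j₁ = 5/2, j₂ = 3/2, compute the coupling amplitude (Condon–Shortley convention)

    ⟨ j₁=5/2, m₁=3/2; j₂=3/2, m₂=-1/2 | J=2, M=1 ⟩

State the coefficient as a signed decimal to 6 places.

j₁+j₂−J=2  J+j₁−j₂=3  J−j₁+j₂=1  j₁+j₂+J+1=7
(j₁±m₁, j₂±m₂, J±M) = (4,1,1,2,3,1)
P² = 24/7
sum k=0..1:
  [0] +1/4 = 1/4
  [1] −1/6 = -1/6
S = 1/12
C² = P²·S² = 1/42 ; C = +0.154303

+√(1/42) ≈ +0.154303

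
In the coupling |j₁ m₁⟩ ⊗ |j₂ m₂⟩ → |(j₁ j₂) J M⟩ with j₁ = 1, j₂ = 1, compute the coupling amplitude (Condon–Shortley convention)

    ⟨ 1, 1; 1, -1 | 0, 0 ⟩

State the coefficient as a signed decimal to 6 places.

+0.577350  (= +√(1/3))

triangle: 2!·0!·0!/3! = 2/6
(j±m)!: 2!·0!·0!·2!·0!·0! = 4
prefactor² = (2J+1)·Δ·N² = 4/3
  k=0: +1/(0!·2!·0!·0!·0!·0!) = 1/2
Σ = 1/2  ⇒  CG² = 4/3·1/2² = 1/3
CG = +√(1/3) = +0.577350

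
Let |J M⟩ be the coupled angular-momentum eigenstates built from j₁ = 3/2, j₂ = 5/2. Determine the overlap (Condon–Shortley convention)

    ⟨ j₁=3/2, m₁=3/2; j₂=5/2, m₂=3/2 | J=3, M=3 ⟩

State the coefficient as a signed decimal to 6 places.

+√(3/8) ≈ +0.612372

triangle: 1!*2!*4!/8! = 48/40320
(j±m)!: 3!*0!*4!*1!*6!*0! = 103680
prefactor² = (2J+1)*Δ*N² = 864
  k=0: +1/(0!*1!*0!*4!*2!*0!) = 1/48
Σ = 1/48  ⇒  CG² = 864*1/48² = 3/8
CG = +√(3/8) = +0.612372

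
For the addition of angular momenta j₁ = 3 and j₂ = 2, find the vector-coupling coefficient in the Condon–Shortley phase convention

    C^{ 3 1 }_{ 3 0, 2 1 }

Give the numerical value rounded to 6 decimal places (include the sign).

√[7·2!4!2!/9! · 3!3!3!1!4!2!] = √(96/5)
  +(−1)^1/∏(1,1,2,2,2,0)! = -1/8  (running -1/8)
  +(−1)^2/∏(2,0,1,1,3,1)! = 1/12  (running -1/24)
⟨..|..⟩ = √(96/5)·(-1/24) = -0.182574

-0.182574  (= −√(1/30))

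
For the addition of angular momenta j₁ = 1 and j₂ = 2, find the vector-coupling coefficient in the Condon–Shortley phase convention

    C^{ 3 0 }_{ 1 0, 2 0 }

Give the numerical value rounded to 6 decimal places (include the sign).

+0.774597

j₁+j₂−J=0  J+j₁−j₂=2  J−j₁+j₂=4  j₁+j₂+J+1=7
(j₁±m₁, j₂±m₂, J±M) = (1,1,2,2,3,3)
P² = 48/5
sum k=0..0:
  [0] +1/4 = 1/4
S = 1/4
C² = P²·S² = 3/5 ; C = +0.774597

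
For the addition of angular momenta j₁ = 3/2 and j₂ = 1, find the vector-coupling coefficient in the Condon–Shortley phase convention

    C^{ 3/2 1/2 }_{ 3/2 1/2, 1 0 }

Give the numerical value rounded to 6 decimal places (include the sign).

+0.258199

triangle: 1!·2!·1!/5! = 2/120
(j±m)!: 2!·1!·1!·1!·2!·1! = 4
prefactor² = (2J+1)·Δ·N² = 4/15
  k=0: +1/(0!·1!·1!·1!·1!·0!) = 1
  k=1: −1/(1!·0!·0!·0!·2!·1!) = -1/2
Σ = 1/2  ⇒  CG² = 4/15·1/2² = 1/15
CG = +√(1/15) = +0.258199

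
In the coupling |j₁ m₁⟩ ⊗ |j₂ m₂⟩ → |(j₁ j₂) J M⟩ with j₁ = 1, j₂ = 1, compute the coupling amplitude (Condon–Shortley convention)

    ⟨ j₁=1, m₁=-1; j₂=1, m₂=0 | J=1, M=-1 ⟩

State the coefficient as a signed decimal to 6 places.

−√(1/2) ≈ -0.707107

√[3·1!1!1!/4! · 0!2!1!1!0!2!] = √(1/2)
  +(−1)^1/∏(1,0,1,0,0,1)! = -1  (running -1)
⟨..|..⟩ = √(1/2)·(-1) = -0.707107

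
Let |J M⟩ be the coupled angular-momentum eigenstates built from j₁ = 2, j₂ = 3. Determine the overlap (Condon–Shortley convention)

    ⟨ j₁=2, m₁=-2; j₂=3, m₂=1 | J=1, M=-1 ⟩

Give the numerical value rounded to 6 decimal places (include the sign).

√[3·4!0!2!/7! · 0!4!4!2!0!2!] = √(2304/35)
  +(−1)^4/∏(4,0,0,0,0,2)! = 1/48  (running 1/48)
⟨..|..⟩ = √(2304/35)·(1/48) = +0.169031

+0.169031  (= +√(1/35))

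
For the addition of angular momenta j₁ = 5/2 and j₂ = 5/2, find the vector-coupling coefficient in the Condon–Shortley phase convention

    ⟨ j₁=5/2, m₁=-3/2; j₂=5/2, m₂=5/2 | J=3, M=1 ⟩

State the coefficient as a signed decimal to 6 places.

+√(1/3) = +0.577350

triangle: 2!*3!*3!/9! = 72/362880
(j±m)!: 1!*4!*5!*0!*4!*2! = 138240
prefactor² = (2J+1)*Δ*N² = 192
  k=2: +1/(2!*0!*2!*3!*1!*0!) = 1/24
Σ = 1/24  ⇒  CG² = 192*1/24² = 1/3
CG = +√(1/3) = +0.577350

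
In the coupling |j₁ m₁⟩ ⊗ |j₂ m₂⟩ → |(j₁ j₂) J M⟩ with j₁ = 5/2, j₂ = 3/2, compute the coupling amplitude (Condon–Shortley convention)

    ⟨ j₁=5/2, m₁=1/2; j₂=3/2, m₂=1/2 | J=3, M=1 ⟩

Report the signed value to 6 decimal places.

j₁+j₂−J=1  J+j₁−j₂=4  J−j₁+j₂=2  j₁+j₂+J+1=8
(j₁±m₁, j₂±m₂, J±M) = (3,2,2,1,4,2)
P² = 48/5
sum k=0..1:
  [0] +1/8 = 1/8
  [1] −1/6 = -1/6
S = -1/24
C² = P²·S² = 1/60 ; C = -0.129099

−√(1/60) = -0.129099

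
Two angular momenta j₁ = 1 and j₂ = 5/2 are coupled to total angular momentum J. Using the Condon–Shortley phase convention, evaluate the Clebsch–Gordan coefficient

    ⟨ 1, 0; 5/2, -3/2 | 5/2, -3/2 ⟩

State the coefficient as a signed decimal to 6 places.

+0.507093

j₁+j₂−J=1  J+j₁−j₂=1  J−j₁+j₂=4  j₁+j₂+J+1=7
(j₁±m₁, j₂±m₂, J±M) = (1,1,1,4,1,4)
P² = 576/35
sum k=0..1:
  [0] +1/6 = 1/6
  [1] −1/24 = -1/24
S = 1/8
C² = P²·S² = 9/35 ; C = +0.507093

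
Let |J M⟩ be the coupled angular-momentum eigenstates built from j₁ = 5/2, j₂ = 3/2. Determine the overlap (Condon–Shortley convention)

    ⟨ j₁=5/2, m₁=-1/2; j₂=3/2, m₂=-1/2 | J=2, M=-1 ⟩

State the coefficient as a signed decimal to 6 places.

−√(25/84) ≈ -0.545545

triangle: 2!*3!*1!/7! = 12/5040
(j±m)!: 2!*3!*1!*2!*1!*3! = 144
prefactor² = (2J+1)*Δ*N² = 12/7
  k=0: +1/(0!*2!*3!*1!*0!*0!) = 1/12
  k=1: −1/(1!*1!*2!*0!*1!*1!) = -1/2
Σ = -5/12  ⇒  CG² = 12/7*(-5/12)² = 25/84
CG = −√(25/84) = -0.545545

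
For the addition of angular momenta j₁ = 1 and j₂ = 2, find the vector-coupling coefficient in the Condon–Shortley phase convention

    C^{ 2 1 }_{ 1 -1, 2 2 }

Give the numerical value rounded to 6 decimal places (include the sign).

√[5·1!1!3!/6! · 0!2!4!0!3!1!] = √(12)
  +(−1)^1/∏(1,0,1,3,0,0)! = -1/6  (running -1/6)
⟨..|..⟩ = √(12)·(-1/6) = -0.577350

−√(1/3) = -0.577350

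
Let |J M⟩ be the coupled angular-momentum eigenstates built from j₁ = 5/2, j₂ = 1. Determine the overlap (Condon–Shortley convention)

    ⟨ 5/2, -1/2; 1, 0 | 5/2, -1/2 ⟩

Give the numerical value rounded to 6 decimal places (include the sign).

√[6·1!4!1!/7! · 2!3!1!1!2!3!] = √(144/35)
  +(−1)^0/∏(0,1,3,1,1,0)! = 1/6  (running 1/6)
  +(−1)^1/∏(1,0,2,0,2,1)! = -1/4  (running -1/12)
⟨..|..⟩ = √(144/35)·(-1/12) = -0.169031

−√(1/35) = -0.169031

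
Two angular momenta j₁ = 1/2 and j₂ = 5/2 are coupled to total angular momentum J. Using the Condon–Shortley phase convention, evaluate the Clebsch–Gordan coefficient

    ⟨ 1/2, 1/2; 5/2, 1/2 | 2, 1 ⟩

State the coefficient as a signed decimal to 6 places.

+0.577350

j₁+j₂−J=1  J+j₁−j₂=0  J−j₁+j₂=4  j₁+j₂+J+1=6
(j₁±m₁, j₂±m₂, J±M) = (1,0,3,2,3,1)
P² = 12
sum k=0..0:
  [0] +1/6 = 1/6
S = 1/6
C² = P²·S² = 1/3 ; C = +0.577350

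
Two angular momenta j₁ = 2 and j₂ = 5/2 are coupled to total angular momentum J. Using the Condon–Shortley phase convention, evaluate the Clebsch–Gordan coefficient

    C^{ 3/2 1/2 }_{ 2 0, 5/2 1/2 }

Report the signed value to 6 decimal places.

triangle: 3!*1!*2!/7! = 12/5040
(j±m)!: 2!*2!*3!*2!*2!*1! = 96
prefactor² = (2J+1)*Δ*N² = 32/35
  k=1: −1/(1!*2!*1!*2!*0!*0!) = -1/4
  k=2: +1/(2!*1!*0!*1!*1!*1!) = 1/2
Σ = 1/4  ⇒  CG² = 32/35*1/4² = 2/35
CG = +√(2/35) = +0.239046

+0.239046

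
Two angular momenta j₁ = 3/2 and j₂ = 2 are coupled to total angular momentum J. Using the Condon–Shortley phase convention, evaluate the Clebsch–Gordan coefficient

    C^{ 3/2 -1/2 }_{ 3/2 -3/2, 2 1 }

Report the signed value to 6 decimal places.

j₁+j₂−J=2  J+j₁−j₂=1  J−j₁+j₂=2  j₁+j₂+J+1=6
(j₁±m₁, j₂±m₂, J±M) = (0,3,3,1,1,2)
P² = 8/5
sum k=2..2:
  [2] +1/2 = 1/2
S = 1/2
C² = P²·S² = 2/5 ; C = +0.632456

+√(2/5) ≈ +0.632456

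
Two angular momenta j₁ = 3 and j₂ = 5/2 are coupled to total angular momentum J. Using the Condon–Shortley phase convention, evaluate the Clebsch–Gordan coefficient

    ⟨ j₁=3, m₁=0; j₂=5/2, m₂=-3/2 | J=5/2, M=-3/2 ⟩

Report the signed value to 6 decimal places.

triangle: 3!*3!*2!/9! = 72/362880
(j±m)!: 3!*3!*1!*4!*1!*4! = 20736
prefactor² = (2J+1)*Δ*N² = 864/35
  k=0: +1/(0!*3!*3!*1!*0!*1!) = 1/36
  k=1: −1/(1!*2!*2!*0!*1!*2!) = -1/8
Σ = -7/72  ⇒  CG² = 864/35*(-7/72)² = 7/30
CG = −√(7/30) = -0.483046

−√(7/30) = -0.483046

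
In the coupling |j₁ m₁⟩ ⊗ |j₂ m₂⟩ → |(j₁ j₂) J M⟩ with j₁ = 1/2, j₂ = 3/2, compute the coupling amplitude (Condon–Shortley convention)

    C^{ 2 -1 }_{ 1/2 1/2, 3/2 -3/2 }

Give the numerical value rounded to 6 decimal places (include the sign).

+√(1/4) = +0.500000

j₁+j₂−J=0  J+j₁−j₂=1  J−j₁+j₂=3  j₁+j₂+J+1=5
(j₁±m₁, j₂±m₂, J±M) = (1,0,0,3,1,3)
P² = 9
sum k=0..0:
  [0] +1/6 = 1/6
S = 1/6
C² = P²·S² = 1/4 ; C = +0.500000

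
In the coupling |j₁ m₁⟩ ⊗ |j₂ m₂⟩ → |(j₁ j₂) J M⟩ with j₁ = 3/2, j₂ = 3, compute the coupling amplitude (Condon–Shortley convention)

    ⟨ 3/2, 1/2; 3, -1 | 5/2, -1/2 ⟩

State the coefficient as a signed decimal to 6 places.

-0.119523  (= −√(1/70))

j₁+j₂−J=2  J+j₁−j₂=1  J−j₁+j₂=4  j₁+j₂+J+1=8
(j₁±m₁, j₂±m₂, J±M) = (2,1,2,4,2,3)
P² = 288/35
sum k=0..1:
  [0] +1/8 = 1/8
  [1] −1/6 = -1/6
S = -1/24
C² = P²·S² = 1/70 ; C = -0.119523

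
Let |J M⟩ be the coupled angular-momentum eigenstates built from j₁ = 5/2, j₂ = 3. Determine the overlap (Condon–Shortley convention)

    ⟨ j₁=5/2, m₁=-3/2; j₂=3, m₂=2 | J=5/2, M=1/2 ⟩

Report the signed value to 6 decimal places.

triangle: 3!*2!*3!/9! = 72/362880
(j±m)!: 1!*4!*5!*1!*3!*2! = 34560
prefactor² = (2J+1)*Δ*N² = 288/7
  k=2: +1/(2!*1!*2!*3!*0!*0!) = 1/24
  k=3: −1/(3!*0!*1!*2!*1!*1!) = -1/12
Σ = -1/24  ⇒  CG² = 288/7*(-1/24)² = 1/14
CG = −√(1/14) = -0.267261

-0.267261  (= −√(1/14))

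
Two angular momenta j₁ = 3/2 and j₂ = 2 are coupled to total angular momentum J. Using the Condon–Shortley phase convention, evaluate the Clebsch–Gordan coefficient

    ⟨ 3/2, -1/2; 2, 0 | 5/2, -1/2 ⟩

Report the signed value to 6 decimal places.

√[6·1!2!3!/7! · 1!2!2!2!2!3!] = √(48/35)
  +(−1)^0/∏(0,1,2,2,0,1)! = 1/4  (running 1/4)
  +(−1)^1/∏(1,0,1,1,1,2)! = -1/2  (running -1/4)
⟨..|..⟩ = √(48/35)·(-1/4) = -0.292770

-0.292770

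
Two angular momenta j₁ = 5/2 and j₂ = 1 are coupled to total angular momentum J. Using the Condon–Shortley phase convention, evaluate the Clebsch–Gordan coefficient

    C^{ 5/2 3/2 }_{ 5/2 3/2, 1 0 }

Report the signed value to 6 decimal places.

+0.507093

triangle: 1!*4!*1!/7! = 24/5040
(j±m)!: 4!*1!*1!*1!*4!*1! = 576
prefactor² = (2J+1)*Δ*N² = 576/35
  k=0: +1/(0!*1!*1!*1!*3!*0!) = 1/6
  k=1: −1/(1!*0!*0!*0!*4!*1!) = -1/24
Σ = 1/8  ⇒  CG² = 576/35*1/8² = 9/35
CG = +√(9/35) = +0.507093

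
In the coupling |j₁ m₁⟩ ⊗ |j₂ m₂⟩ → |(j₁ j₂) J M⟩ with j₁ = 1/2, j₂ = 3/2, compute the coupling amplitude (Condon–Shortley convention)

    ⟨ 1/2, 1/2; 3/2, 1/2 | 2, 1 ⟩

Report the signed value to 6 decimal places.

j₁+j₂−J=0  J+j₁−j₂=1  J−j₁+j₂=3  j₁+j₂+J+1=5
(j₁±m₁, j₂±m₂, J±M) = (1,0,2,1,3,1)
P² = 3
sum k=0..0:
  [0] +1/2 = 1/2
S = 1/2
C² = P²·S² = 3/4 ; C = +0.866025

+0.866025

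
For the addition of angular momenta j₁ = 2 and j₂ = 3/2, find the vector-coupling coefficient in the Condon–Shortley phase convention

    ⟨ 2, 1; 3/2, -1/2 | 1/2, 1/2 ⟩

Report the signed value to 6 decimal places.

-0.547723  (= −√(3/10))

√[2·3!1!0!/5! · 3!1!1!2!1!0!] = √(6/5)
  +(−1)^1/∏(1,2,0,0,1,0)! = -1/2  (running -1/2)
⟨..|..⟩ = √(6/5)·(-1/2) = -0.547723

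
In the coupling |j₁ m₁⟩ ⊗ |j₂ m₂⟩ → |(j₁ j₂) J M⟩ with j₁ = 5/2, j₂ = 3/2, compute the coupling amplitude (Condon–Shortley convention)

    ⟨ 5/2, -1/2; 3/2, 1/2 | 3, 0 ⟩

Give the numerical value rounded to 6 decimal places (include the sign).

triangle: 1!*4!*2!/8! = 48/40320
(j±m)!: 2!*3!*2!*1!*3!*3! = 864
prefactor² = (2J+1)*Δ*N² = 36/5
  k=0: +1/(0!*1!*3!*2!*1!*0!) = 1/12
  k=1: −1/(1!*0!*2!*1!*2!*1!) = -1/4
Σ = -1/6  ⇒  CG² = 36/5*(-1/6)² = 1/5
CG = −√(1/5) = -0.447214

-0.447214  (= −√(1/5))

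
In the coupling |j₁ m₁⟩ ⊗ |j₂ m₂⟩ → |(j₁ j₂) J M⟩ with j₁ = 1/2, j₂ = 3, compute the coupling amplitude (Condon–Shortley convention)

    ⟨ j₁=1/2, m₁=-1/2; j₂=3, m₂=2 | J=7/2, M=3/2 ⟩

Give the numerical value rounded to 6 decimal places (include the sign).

triangle: 0!*1!*6!/8! = 720/40320
(j±m)!: 0!*1!*5!*1!*5!*2! = 28800
prefactor² = (2J+1)*Δ*N² = 28800/7
  k=0: +1/(0!*0!*1!*5!*0!*1!) = 1/120
Σ = 1/120  ⇒  CG² = 28800/7*1/120² = 2/7
CG = +√(2/7) = +0.534522

+√(2/7) ≈ +0.534522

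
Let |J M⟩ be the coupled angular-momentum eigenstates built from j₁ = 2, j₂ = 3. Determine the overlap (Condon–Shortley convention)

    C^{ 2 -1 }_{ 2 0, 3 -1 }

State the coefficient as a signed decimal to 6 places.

−√(1/7) = -0.377964

triangle: 3!·1!·3!/8! = 36/40320
(j±m)!: 2!·2!·2!·4!·1!·3! = 1152
prefactor² = (2J+1)·Δ·N² = 36/7
  k=1: −1/(1!·2!·1!·1!·0!·2!) = -1/4
  k=2: +1/(2!·1!·0!·0!·1!·3!) = 1/12
Σ = -1/6  ⇒  CG² = 36/7·(-1/6)² = 1/7
CG = −√(1/7) = -0.377964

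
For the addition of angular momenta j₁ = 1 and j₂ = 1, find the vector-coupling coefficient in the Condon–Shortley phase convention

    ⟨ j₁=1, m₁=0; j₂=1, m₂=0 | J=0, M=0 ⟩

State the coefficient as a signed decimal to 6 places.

√[1·2!0!0!/3! · 1!1!1!1!0!0!] = √(1/3)
  +(−1)^1/∏(1,1,0,0,0,0)! = -1  (running -1)
⟨..|..⟩ = √(1/3)·(-1) = -0.577350

-0.577350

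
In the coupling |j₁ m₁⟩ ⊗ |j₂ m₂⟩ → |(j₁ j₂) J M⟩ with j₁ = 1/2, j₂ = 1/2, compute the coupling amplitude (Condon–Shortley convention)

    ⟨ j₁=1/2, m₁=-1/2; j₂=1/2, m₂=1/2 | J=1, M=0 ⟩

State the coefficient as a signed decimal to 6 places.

+√(1/2) ≈ +0.707107

√[3·0!1!1!/3! · 0!1!1!0!1!1!] = √(1/2)
  +(−1)^0/∏(0,0,1,1,0,0)! = 1  (running 1)
⟨..|..⟩ = √(1/2)·(1) = +0.707107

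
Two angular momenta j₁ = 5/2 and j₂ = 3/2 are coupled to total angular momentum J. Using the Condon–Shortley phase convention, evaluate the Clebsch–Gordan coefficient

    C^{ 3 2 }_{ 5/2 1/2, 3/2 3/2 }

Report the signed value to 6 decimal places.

j₁+j₂−J=1  J+j₁−j₂=4  J−j₁+j₂=2  j₁+j₂+J+1=8
(j₁±m₁, j₂±m₂, J±M) = (3,2,3,0,5,1)
P² = 72
sum k=1..1:
  [1] −1/12 = -1/12
S = -1/12
C² = P²·S² = 1/2 ; C = -0.707107

-0.707107  (= −√(1/2))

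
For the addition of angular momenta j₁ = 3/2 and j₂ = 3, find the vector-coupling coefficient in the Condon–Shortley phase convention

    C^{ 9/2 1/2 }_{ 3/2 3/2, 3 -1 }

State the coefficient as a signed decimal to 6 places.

j₁+j₂−J=0  J+j₁−j₂=3  J−j₁+j₂=6  j₁+j₂+J+1=10
(j₁±m₁, j₂±m₂, J±M) = (3,0,2,4,5,4)
P² = 69120/7
sum k=0..0:
  [0] +1/288 = 1/288
S = 1/288
C² = P²·S² = 5/42 ; C = +0.345033

+0.345033  (= +√(5/42))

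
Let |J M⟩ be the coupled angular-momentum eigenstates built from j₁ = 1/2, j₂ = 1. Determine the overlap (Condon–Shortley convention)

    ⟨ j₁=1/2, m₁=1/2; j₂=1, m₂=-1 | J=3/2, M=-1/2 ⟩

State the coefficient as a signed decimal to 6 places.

triangle: 0!·1!·2!/4! = 2/24
(j±m)!: 1!·0!·0!·2!·1!·2! = 4
prefactor² = (2J+1)·Δ·N² = 4/3
  k=0: +1/(0!·0!·0!·0!·1!·2!) = 1/2
Σ = 1/2  ⇒  CG² = 4/3·1/2² = 1/3
CG = +√(1/3) = +0.577350

+√(1/3) ≈ +0.577350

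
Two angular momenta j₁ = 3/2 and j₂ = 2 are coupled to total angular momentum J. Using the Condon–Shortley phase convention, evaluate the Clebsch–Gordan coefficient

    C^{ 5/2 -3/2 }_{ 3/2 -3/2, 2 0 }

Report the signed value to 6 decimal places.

−√(18/35) ≈ -0.717137

√[6·1!2!3!/7! · 0!3!2!2!1!4!] = √(288/35)
  +(−1)^1/∏(1,0,2,1,0,2)! = -1/4  (running -1/4)
⟨..|..⟩ = √(288/35)·(-1/4) = -0.717137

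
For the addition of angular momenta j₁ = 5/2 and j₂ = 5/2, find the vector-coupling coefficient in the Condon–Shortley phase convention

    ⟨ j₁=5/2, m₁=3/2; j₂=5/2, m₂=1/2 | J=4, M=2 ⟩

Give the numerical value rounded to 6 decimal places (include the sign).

+√(5/28) = +0.422577

√[9·1!4!4!/10! · 4!1!3!2!6!2!] = √(20736/35)
  +(−1)^0/∏(0,1,1,3,3,1)! = 1/36  (running 1/36)
  +(−1)^1/∏(1,0,0,2,4,2)! = -1/96  (running 5/288)
⟨..|..⟩ = √(20736/35)·(5/288) = +0.422577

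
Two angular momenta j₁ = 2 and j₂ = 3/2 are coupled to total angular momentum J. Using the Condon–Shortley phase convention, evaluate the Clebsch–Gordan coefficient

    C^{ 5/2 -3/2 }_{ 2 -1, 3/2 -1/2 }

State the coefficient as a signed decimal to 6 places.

√[6·1!3!2!/7! · 1!3!1!2!1!4!] = √(144/35)
  +(−1)^0/∏(0,1,3,1,0,1)! = 1/6  (running 1/6)
  +(−1)^1/∏(1,0,2,0,1,2)! = -1/4  (running -1/12)
⟨..|..⟩ = √(144/35)·(-1/12) = -0.169031

-0.169031  (= −√(1/35))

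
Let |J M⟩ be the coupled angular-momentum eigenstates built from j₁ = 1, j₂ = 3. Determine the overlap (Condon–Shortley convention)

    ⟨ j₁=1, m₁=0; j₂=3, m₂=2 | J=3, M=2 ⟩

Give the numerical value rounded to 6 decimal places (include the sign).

−√(1/3) ≈ -0.577350

j₁+j₂−J=1  J+j₁−j₂=1  J−j₁+j₂=5  j₁+j₂+J+1=8
(j₁±m₁, j₂±m₂, J±M) = (1,1,5,1,5,1)
P² = 300
sum k=0..1:
  [0] +1/120 = 1/120
  [1] −1/24 = -1/24
S = -1/30
C² = P²·S² = 1/3 ; C = -0.577350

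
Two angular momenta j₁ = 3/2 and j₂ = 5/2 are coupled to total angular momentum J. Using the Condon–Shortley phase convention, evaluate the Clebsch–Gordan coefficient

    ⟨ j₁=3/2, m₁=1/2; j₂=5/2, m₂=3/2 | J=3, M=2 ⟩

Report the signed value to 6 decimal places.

√[7·1!2!4!/8! · 2!1!4!1!5!1!] = √(48)
  +(−1)^0/∏(0,1,1,4,1,0)! = 1/24  (running 1/24)
  +(−1)^1/∏(1,0,0,3,2,1)! = -1/12  (running -1/24)
⟨..|..⟩ = √(48)·(-1/24) = -0.288675

−√(1/12) = -0.288675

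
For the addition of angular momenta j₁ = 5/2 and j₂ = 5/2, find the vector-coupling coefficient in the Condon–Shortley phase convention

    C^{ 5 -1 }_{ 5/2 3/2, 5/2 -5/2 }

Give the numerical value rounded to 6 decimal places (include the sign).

triangle: 0!×5!×5!/11! = 14400/39916800
(j±m)!: 4!×1!×0!×5!×4!×6! = 49766400
prefactor² = (2J+1)×Δ×N² = 1382400/7
  k=0: +1/(0!×0!×1!×0!×4!×5!) = 1/2880
Σ = 1/2880  ⇒  CG² = 1382400/7×1/2880² = 1/42
CG = +√(1/42) = +0.154303

+√(1/42) = +0.154303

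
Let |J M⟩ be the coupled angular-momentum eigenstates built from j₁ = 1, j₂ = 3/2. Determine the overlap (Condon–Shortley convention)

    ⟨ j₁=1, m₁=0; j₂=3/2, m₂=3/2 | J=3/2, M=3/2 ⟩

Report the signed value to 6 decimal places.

triangle: 1!×1!×2!/5! = 2/120
(j±m)!: 1!×1!×3!×0!×3!×0! = 36
prefactor² = (2J+1)×Δ×N² = 12/5
  k=1: −1/(1!×0!×0!×2!×1!×0!) = -1/2
Σ = -1/2  ⇒  CG² = 12/5×(-1/2)² = 3/5
CG = −√(3/5) = -0.774597

−√(3/5) = -0.774597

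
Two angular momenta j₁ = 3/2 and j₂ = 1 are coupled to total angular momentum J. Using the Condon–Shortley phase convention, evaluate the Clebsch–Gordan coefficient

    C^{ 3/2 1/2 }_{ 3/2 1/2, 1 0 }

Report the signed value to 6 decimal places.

√[4·1!2!1!/5! · 2!1!1!1!2!1!] = √(4/15)
  +(−1)^0/∏(0,1,1,1,1,0)! = 1  (running 1)
  +(−1)^1/∏(1,0,0,0,2,1)! = -1/2  (running 1/2)
⟨..|..⟩ = √(4/15)·(1/2) = +0.258199

+0.258199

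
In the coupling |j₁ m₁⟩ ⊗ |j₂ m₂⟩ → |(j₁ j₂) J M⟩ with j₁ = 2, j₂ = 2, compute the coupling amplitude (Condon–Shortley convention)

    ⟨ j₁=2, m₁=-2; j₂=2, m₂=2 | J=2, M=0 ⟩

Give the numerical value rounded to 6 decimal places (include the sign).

√[5·2!2!2!/7! · 0!4!4!0!2!2!] = √(128/7)
  +(−1)^2/∏(2,0,2,2,0,0)! = 1/8  (running 1/8)
⟨..|..⟩ = √(128/7)·(1/8) = +0.534522

+√(2/7) ≈ +0.534522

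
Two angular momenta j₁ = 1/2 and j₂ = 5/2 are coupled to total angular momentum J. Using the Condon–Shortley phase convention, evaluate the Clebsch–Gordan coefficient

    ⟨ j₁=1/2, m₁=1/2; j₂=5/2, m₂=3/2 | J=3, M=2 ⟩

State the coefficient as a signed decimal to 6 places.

√[7·0!1!5!/7! · 1!0!4!1!5!1!] = √(480)
  +(−1)^0/∏(0,0,0,4,1,1)! = 1/24  (running 1/24)
⟨..|..⟩ = √(480)·(1/24) = +0.912871

+√(5/6) = +0.912871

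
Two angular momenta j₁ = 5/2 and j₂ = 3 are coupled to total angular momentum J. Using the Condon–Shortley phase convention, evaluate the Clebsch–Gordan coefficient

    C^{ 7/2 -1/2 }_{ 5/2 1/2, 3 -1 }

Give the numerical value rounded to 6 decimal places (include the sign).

-0.125988  (= −√(1/63))

j₁+j₂−J=2  J+j₁−j₂=3  J−j₁+j₂=4  j₁+j₂+J+1=10
(j₁±m₁, j₂±m₂, J±M) = (3,2,2,4,3,4)
P² = 9216/175
sum k=0..2:
  [0] +1/16 = 1/16
  [1] −1/12 = -1/12
  [2] +1/288 = 1/288
S = -5/288
C² = P²·S² = 1/63 ; C = -0.125988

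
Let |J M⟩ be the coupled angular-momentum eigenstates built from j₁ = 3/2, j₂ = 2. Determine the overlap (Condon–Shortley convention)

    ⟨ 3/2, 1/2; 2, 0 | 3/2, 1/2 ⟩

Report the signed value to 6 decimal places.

−√(1/5) = -0.447214

triangle: 2!·1!·2!/6! = 4/720
(j±m)!: 2!·1!·2!·2!·2!·1! = 16
prefactor² = (2J+1)·Δ·N² = 16/45
  k=0: +1/(0!·2!·1!·2!·0!·0!) = 1/4
  k=1: −1/(1!·1!·0!·1!·1!·1!) = -1
Σ = -3/4  ⇒  CG² = 16/45·(-3/4)² = 1/5
CG = −√(1/5) = -0.447214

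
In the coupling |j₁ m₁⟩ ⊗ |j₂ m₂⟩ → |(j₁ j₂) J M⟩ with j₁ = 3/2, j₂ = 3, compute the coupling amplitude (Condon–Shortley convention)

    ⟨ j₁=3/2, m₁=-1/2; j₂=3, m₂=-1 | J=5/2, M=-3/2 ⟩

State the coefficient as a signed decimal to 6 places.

-0.591608  (= −√(7/20))

j₁+j₂−J=2  J+j₁−j₂=1  J−j₁+j₂=4  j₁+j₂+J+1=8
(j₁±m₁, j₂±m₂, J±M) = (1,2,2,4,1,4)
P² = 576/35
sum k=1..2:
  [1] −1/6 = -1/6
  [2] +1/48 = 1/48
S = -7/48
C² = P²·S² = 7/20 ; C = -0.591608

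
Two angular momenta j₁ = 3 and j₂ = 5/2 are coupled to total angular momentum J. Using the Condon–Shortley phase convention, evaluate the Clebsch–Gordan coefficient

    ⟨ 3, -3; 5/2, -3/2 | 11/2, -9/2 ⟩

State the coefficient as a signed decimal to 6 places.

+√(5/11) ≈ +0.674200

j₁+j₂−J=0  J+j₁−j₂=6  J−j₁+j₂=5  j₁+j₂+J+1=12
(j₁±m₁, j₂±m₂, J±M) = (0,6,1,4,1,10)
P² = 1492992000/11
sum k=0..0:
  [0] +1/17280 = 1/17280
S = 1/17280
C² = P²·S² = 5/11 ; C = +0.674200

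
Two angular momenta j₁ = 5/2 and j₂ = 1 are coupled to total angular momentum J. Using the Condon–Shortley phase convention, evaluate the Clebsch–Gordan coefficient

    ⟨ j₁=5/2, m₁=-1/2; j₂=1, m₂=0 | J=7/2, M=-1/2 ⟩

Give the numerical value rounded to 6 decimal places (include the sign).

triangle: 0!*5!*2!/8! = 240/40320
(j±m)!: 2!*3!*1!*1!*3!*4! = 1728
prefactor² = (2J+1)*Δ*N² = 576/7
  k=0: +1/(0!*0!*3!*1!*2!*1!) = 1/12
Σ = 1/12  ⇒  CG² = 576/7*1/12² = 4/7
CG = +√(4/7) = +0.755929

+√(4/7) ≈ +0.755929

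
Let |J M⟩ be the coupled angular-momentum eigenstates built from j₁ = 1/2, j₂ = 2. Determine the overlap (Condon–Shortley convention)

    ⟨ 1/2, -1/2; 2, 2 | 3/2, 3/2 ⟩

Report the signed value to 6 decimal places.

triangle: 1!*0!*3!/5! = 6/120
(j±m)!: 0!*1!*4!*0!*3!*0! = 144
prefactor² = (2J+1)*Δ*N² = 144/5
  k=1: −1/(1!*0!*0!*3!*0!*0!) = -1/6
Σ = -1/6  ⇒  CG² = 144/5*(-1/6)² = 4/5
CG = −√(4/5) = -0.894427

-0.894427  (= −√(4/5))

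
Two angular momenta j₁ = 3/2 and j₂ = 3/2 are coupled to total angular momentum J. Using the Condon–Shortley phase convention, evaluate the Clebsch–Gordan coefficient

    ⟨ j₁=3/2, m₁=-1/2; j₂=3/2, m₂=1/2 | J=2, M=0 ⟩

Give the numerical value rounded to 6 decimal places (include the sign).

triangle: 1!×2!×2!/6! = 4/720
(j±m)!: 1!×2!×2!×1!×2!×2! = 16
prefactor² = (2J+1)×Δ×N² = 4/9
  k=0: +1/(0!×1!×2!×2!×0!×0!) = 1/4
  k=1: −1/(1!×0!×1!×1!×1!×1!) = -1
Σ = -3/4  ⇒  CG² = 4/9×(-3/4)² = 1/4
CG = −√(1/4) = -0.500000

-0.500000  (= −√(1/4))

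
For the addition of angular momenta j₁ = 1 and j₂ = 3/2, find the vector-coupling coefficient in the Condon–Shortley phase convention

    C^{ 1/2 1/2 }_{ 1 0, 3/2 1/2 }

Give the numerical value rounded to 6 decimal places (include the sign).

−√(1/3) ≈ -0.577350

j₁+j₂−J=2  J+j₁−j₂=0  J−j₁+j₂=1  j₁+j₂+J+1=4
(j₁±m₁, j₂±m₂, J±M) = (1,1,2,1,1,0)
P² = 1/3
sum k=1..1:
  [1] −1/1 = -1
S = -1
C² = P²·S² = 1/3 ; C = -0.577350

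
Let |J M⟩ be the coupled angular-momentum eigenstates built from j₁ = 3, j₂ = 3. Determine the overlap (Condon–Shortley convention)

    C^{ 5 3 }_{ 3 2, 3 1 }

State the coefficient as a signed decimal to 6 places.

+√(1/6) ≈ +0.408248

triangle: 1!×5!×5!/12! = 14400/479001600
(j±m)!: 5!×1!×4!×2!×8!×2! = 464486400
prefactor² = (2J+1)×Δ×N² = 153600
  k=0: +1/(0!×1!×1!×4!×4!×1!) = 1/576
  k=1: −1/(1!×0!×0!×3!×5!×2!) = -1/1440
Σ = 1/960  ⇒  CG² = 153600×1/960² = 1/6
CG = +√(1/6) = +0.408248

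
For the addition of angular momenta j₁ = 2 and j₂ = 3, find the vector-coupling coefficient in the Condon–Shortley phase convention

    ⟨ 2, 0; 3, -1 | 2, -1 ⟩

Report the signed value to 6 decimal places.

−√(1/7) = -0.377964

j₁+j₂−J=3  J+j₁−j₂=1  J−j₁+j₂=3  j₁+j₂+J+1=8
(j₁±m₁, j₂±m₂, J±M) = (2,2,2,4,1,3)
P² = 36/7
sum k=1..2:
  [1] −1/4 = -1/4
  [2] +1/12 = 1/12
S = -1/6
C² = P²·S² = 1/7 ; C = -0.377964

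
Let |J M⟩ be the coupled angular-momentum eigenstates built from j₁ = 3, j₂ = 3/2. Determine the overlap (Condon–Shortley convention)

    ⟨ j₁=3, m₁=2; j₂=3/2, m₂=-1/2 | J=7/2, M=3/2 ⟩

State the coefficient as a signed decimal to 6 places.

√[8·1!5!2!/9! · 5!1!1!2!5!2!] = √(6400/21)
  +(−1)^0/∏(0,1,1,1,4,1)! = 1/24  (running 1/24)
  +(−1)^1/∏(1,0,0,0,5,2)! = -1/240  (running 3/80)
⟨..|..⟩ = √(6400/21)·(3/80) = +0.654654

+√(3/7) ≈ +0.654654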